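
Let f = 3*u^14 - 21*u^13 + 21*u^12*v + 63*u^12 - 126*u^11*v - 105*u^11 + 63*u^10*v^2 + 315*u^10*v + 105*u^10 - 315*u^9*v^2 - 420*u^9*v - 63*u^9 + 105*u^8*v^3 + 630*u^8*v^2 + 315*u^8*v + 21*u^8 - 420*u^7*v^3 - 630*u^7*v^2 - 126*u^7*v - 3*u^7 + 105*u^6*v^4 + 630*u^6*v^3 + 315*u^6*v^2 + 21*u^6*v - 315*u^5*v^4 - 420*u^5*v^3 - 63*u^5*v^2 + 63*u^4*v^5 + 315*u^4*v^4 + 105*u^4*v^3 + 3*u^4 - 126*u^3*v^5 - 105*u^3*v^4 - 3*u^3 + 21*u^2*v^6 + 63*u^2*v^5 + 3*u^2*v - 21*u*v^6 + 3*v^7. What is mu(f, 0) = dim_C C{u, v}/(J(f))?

8

The Hessian of f at 0 has rank 0. Corank 2; j^3 = -3*u^2*(u - v) has shape L^2 M (L != M), so D-series; mu = 8 gives D_8.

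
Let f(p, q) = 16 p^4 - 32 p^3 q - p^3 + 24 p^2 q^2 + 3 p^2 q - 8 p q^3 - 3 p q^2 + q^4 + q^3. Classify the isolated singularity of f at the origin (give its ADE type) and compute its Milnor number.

The Hessian of f at 0 has rank 0. Corank 2; j^3 = -(p - q)^3 is a perfect cube, so E-series; the 4-jet and mu = 6 give E_6.

Type E6, Milnor number mu = 6.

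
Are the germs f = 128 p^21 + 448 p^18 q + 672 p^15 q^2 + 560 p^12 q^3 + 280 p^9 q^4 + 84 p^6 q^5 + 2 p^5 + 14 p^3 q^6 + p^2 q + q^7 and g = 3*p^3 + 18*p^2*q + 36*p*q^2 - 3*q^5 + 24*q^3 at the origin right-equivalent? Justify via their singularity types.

No.

The Hessian of f at 0 has rank 0. Corank 2; j^3 = p^2*q has shape L^2 M (L != M), so D-series; mu = 8 gives D_8. The Hessian of g at 0 has rank 0. Corank 2; j^3 = 3*(p + 2*q)^3 is a perfect cube, so E-series; the 5-jet and mu = 8 give E_8. f is D_8 but g is E_8, hence not right-equivalent.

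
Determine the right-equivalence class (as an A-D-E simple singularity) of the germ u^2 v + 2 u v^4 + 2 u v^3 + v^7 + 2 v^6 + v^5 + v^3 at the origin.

D_4

The Hessian of f at 0 has rank 0. Corank 2; j^3 = v*(u^2 + v^2) splits into three distinct lines over C (the quadratic factor has nonzero discriminant), so D_4.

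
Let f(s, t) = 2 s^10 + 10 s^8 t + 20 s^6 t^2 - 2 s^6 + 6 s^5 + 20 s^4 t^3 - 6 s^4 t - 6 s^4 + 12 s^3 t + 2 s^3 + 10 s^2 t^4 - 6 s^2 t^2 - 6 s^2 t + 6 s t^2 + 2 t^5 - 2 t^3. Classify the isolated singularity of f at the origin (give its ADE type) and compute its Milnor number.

Type E_{8}, Milnor number mu = 8.

The Hessian of f at 0 is [[0, 0], [0, 0]] with rank 0, so corank 2. A Groebner basis of the Jacobian ideal J(f) in C{s,t} is {-s^2/4 + s*t^3 + s*t^2/2 + s*t/2 - t^3/2 - t^2/4, t^4, s^3 - 3*s^2/2 + 3*s*t - t^3 - 3*t^2/2, s^2*t - s^2/2 - s*t^2 + s*t - t^2/2}; counting standard monomials gives mu = 8. Corank 2; j^3 = 2*(s - t)^3 is a perfect cube, so E-series; the 5-jet and mu = 8 give E_8.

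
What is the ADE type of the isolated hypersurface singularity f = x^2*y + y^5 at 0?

D_{6}

The Hessian of f at 0 has rank 0. Corank 2; j^3 = x^2*y has shape L^2 M (L != M), so D-series; mu = 6 gives D_6.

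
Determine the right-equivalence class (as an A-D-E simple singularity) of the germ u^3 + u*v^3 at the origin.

E_{7}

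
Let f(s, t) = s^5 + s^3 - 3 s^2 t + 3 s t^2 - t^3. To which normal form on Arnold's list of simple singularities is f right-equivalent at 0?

E_{8}

The Hessian of f at 0 has rank 0. Corank 2; j^3 = (s - t)^3 is a perfect cube, so E-series; the 5-jet and mu = 8 give E_8.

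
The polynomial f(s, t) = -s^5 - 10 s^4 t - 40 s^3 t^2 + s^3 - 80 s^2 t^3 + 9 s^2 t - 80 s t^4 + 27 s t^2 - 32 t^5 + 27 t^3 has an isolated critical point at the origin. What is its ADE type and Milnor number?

Type E_{8}, Milnor number mu = 8.

The Hessian of f at 0 has rank 0. Corank 2; j^3 = (s + 3*t)^3 is a perfect cube, so E-series; the 5-jet and mu = 8 give E_8.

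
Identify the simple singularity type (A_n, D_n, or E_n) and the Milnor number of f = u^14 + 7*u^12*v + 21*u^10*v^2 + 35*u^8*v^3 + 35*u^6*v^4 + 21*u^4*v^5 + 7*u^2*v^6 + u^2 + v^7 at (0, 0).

The Hessian of f at 0 has rank 1. Corank 1: A-series; mu = 6 gives A_6.

Type A6, Milnor number mu = 6.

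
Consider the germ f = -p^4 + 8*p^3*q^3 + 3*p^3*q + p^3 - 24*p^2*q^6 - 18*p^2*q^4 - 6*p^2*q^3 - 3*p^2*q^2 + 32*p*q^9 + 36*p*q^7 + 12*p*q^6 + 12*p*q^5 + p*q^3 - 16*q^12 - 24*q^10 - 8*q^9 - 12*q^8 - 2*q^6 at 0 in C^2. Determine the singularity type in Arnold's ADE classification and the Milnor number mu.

Type E_{7}, Milnor number mu = 7.

The Hessian of f at 0 is [[0, 0], [0, 0]] with rank 0, so corank 2. A Groebner basis of the Jacobian ideal J(f) in C{p,q} is {3*p^2 + q^4 + q^3, p^3, p^2*q - p^2 - q^3/3, -2*p^2 + p*q^2 - 2*q^3/3}; counting standard monomials gives mu = 7. Corank 2; j^3 = p^3 is a perfect cube, so E-series; the 4-jet and mu = 7 give E_7.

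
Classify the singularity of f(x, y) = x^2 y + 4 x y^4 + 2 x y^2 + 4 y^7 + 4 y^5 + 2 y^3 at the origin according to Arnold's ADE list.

D_4

The Hessian of f at 0 is [[0, 0], [0, 0]] with rank 0, so corank 2. A Groebner basis of the Jacobian ideal J(f) in C{x,y} is {y^3, x^2 + 2*y^2, x*y + y^2}; counting standard monomials gives mu = 4. Corank 2; j^3 = y*(x^2 + 2*x*y + 2*y^2) splits into three distinct lines over C (the quadratic factor has nonzero discriminant), so D_4.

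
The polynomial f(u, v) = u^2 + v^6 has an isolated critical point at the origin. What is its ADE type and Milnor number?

Type A_{5}, Milnor number mu = 5.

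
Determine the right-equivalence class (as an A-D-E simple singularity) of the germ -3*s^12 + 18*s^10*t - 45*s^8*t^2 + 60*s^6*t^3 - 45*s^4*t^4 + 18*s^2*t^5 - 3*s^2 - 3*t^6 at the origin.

A_{5}

The Hessian of f at 0 is [[-6, 0], [0, 0]] with rank 1, so corank 1. A Groebner basis of the Jacobian ideal J(f) in C{s,t} is {t^5, s}; counting standard monomials gives mu = 5. Corank 1: A-series; mu = 5 gives A_5.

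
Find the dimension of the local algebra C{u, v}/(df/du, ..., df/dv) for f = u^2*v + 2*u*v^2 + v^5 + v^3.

The Hessian of f at 0 has rank 0. Corank 2; j^3 = v*(u + v)^2 has shape L^2 M (L != M), so D-series; mu = 6 gives D_6.

6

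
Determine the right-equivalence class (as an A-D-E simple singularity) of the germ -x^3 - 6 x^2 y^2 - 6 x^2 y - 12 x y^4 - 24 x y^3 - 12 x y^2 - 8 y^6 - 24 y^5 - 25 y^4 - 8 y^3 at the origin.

E6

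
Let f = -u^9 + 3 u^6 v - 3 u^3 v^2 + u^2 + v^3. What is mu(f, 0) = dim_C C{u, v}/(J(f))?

The Hessian of f at 0 has rank 1. Corank 1: A-series; mu = 2 gives A_2.

2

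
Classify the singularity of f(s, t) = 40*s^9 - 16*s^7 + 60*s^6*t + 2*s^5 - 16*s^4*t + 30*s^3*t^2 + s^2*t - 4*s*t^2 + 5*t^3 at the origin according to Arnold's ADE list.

D4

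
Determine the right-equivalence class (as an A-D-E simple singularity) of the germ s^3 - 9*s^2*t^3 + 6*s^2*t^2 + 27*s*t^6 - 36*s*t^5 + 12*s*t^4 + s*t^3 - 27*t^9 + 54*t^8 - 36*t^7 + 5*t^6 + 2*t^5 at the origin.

E_7

The Hessian of f at 0 has rank 0. Corank 2; j^3 = s^3 is a perfect cube, so E-series; the 4-jet and mu = 7 give E_7.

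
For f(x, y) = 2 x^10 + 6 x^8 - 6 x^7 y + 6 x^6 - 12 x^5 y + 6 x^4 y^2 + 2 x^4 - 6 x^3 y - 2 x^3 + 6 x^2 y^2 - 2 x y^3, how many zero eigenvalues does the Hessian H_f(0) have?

2

Hessian at 0 has rank 0.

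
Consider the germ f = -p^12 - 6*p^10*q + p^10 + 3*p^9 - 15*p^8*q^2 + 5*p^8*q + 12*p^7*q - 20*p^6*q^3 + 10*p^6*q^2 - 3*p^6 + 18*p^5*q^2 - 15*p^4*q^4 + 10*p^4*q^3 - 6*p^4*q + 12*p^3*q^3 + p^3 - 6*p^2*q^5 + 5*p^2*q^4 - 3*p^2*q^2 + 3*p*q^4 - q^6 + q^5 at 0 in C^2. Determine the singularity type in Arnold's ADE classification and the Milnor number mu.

Type E_8, Milnor number mu = 8.

The Hessian of f at 0 has rank 0. Corank 2; j^3 = p^3 is a perfect cube, so E-series; the 5-jet and mu = 8 give E_8.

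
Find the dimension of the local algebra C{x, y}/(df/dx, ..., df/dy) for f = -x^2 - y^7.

6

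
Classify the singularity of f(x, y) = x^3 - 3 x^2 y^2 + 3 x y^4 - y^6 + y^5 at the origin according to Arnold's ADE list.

E_{8}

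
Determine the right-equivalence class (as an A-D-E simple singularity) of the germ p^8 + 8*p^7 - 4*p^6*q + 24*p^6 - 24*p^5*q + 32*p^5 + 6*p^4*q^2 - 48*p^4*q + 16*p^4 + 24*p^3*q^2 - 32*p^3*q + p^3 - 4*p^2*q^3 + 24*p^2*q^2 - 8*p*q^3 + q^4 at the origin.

E_{6}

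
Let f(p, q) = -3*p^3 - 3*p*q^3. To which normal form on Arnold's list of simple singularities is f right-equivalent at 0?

The Hessian of f at 0 is [[0, 0], [0, 0]] with rank 0, so corank 2. A Groebner basis of the Jacobian ideal J(f) in C{p,q} is {p^3, p*q^2, 3*p^2 + q^3}; counting standard monomials gives mu = 7. Corank 2; j^3 = -3*p^3 is a perfect cube, so E-series; the 4-jet and mu = 7 give E_7.

E7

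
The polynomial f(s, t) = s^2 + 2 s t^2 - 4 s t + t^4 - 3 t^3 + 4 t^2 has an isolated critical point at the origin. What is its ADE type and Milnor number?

Type A_2, Milnor number mu = 2.

The Hessian of f at 0 has rank 1. Corank 1: A-series; mu = 2 gives A_2.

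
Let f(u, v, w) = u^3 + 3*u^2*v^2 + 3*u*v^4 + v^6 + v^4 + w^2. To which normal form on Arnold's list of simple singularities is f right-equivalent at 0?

E_6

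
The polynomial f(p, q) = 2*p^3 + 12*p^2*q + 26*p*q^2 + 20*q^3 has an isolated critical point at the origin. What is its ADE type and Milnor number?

Type D_4, Milnor number mu = 4.

The Hessian of f at 0 has rank 0. Corank 2; j^3 = 2*(p + 2*q)*(p^2 + 4*p*q + 5*q^2) splits into three distinct lines over C (the quadratic factor has nonzero discriminant), so D_4.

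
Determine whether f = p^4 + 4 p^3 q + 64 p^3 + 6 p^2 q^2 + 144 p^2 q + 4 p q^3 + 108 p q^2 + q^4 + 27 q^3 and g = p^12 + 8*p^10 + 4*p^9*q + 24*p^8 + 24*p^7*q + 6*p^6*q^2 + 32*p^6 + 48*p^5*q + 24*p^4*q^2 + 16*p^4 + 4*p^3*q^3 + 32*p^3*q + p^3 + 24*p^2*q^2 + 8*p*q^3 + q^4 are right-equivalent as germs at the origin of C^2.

Yes.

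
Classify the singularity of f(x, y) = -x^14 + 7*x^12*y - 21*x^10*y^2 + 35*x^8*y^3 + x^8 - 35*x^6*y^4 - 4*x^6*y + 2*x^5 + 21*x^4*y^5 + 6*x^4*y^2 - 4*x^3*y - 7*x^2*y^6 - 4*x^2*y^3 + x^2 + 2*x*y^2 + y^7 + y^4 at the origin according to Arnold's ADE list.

A6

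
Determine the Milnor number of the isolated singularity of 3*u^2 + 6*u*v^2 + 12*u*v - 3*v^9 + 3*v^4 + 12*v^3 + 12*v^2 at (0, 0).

8

The Hessian of f at 0 has rank 1. Corank 1: A-series; mu = 8 gives A_8.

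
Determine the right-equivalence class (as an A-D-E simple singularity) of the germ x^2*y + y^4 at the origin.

The Hessian of f at 0 is [[0, 0], [0, 0]] with rank 0, so corank 2. A Groebner basis of the Jacobian ideal J(f) in C{x,y} is {x^3, x^2/4 + y^3, x*y}; counting standard monomials gives mu = 5. Corank 2; j^3 = x^2*y has shape L^2 M (L != M), so D-series; mu = 5 gives D_5.

D_5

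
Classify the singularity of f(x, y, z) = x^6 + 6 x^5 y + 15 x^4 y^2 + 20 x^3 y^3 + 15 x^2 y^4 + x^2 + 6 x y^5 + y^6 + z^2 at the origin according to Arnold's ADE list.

A5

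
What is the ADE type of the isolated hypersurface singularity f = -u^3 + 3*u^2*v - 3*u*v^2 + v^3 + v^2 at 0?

The Hessian of f at 0 has rank 1. Corank 1: A-series; mu = 2 gives A_2.

A2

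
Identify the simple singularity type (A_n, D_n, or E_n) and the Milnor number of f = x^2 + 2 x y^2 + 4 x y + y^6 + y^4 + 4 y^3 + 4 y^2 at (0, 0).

The Hessian of f at 0 has rank 1. Corank 1: A-series; mu = 5 gives A_5.

Type A_{5}, Milnor number mu = 5.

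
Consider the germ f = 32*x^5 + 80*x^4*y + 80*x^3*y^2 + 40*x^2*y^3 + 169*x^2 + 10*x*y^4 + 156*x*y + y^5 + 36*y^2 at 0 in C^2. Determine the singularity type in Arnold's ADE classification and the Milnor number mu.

The Hessian of f at 0 is [[338, 156], [156, 72]] with rank 1, so corank 1. A Groebner basis of the Jacobian ideal J(f) in C{x,y} is {y^4, x + 6*y/13}; counting standard monomials gives mu = 4. Corank 1: A-series; mu = 4 gives A_4.

Type A4, Milnor number mu = 4.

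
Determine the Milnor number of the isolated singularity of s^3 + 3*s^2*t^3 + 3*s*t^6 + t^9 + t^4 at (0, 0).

6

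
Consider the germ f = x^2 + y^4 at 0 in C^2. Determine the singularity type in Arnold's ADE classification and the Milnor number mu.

Type A_{3}, Milnor number mu = 3.

The Hessian of f at 0 has rank 1. Corank 1: A-series; mu = 3 gives A_3.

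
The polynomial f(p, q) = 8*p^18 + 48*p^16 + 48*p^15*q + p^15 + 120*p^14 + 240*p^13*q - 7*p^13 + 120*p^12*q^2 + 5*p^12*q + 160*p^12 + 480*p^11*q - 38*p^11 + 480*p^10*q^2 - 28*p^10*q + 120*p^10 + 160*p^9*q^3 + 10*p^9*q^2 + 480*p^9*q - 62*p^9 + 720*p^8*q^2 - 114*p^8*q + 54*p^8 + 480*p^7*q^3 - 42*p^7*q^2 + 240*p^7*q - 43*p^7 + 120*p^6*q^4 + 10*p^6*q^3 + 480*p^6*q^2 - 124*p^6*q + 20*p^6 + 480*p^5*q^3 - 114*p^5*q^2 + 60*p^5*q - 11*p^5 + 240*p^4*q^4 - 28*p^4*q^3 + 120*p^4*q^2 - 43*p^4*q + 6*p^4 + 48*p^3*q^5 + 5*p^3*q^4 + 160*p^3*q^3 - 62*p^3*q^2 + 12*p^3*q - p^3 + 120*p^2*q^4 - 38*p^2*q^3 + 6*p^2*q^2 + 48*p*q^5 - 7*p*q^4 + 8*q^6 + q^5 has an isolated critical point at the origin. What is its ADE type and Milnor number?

The Hessian of f at 0 is [[0, 0], [0, 0]] with rank 0, so corank 2. A Groebner basis of the Jacobian ideal J(f) in C{p,q} is {-p^2/32 + p*q^3 + p*q^2/8, p^2/8 - p*q^2/2 + q^4, p^3, p^2*q - p^2/8 + p*q^2/2}; counting standard monomials gives mu = 8. Corank 2; j^3 = -p^3 is a perfect cube, so E-series; the 5-jet and mu = 8 give E_8.

Type E_8, Milnor number mu = 8.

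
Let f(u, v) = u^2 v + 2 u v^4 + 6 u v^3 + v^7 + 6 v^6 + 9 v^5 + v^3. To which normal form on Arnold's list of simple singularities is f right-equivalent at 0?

The Hessian of f at 0 has rank 0. Corank 2; j^3 = v*(u^2 + v^2) splits into three distinct lines over C (the quadratic factor has nonzero discriminant), so D_4.

D4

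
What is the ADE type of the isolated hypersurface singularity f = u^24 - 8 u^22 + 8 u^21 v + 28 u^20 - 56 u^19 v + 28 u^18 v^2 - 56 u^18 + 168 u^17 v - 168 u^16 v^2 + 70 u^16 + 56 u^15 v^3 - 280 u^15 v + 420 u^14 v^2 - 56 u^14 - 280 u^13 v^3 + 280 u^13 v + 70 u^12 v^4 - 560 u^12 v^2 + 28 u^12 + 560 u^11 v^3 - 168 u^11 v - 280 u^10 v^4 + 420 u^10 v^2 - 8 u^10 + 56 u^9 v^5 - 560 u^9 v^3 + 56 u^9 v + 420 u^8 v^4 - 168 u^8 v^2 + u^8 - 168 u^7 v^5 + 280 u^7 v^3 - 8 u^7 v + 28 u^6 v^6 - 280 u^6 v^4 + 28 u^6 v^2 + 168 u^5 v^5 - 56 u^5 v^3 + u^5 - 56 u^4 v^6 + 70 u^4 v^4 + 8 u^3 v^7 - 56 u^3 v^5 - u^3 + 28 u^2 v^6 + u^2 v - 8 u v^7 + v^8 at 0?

The Hessian of f at 0 has rank 0. Corank 2; j^3 = -u^2*(u - v) has shape L^2 M (L != M), so D-series; mu = 9 gives D_9.

D9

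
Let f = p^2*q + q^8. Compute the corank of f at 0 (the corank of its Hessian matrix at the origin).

The Hessian at 0 is [[0, 0], [0, 0]] of rank 0; hence corank 2.

2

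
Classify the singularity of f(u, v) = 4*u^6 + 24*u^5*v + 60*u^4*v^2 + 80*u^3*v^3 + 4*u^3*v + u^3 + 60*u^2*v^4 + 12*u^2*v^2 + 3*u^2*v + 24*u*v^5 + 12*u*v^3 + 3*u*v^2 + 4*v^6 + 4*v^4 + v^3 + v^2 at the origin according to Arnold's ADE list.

The Hessian of f at 0 has rank 1. Corank 1: A-series; mu = 2 gives A_2.

A_{2}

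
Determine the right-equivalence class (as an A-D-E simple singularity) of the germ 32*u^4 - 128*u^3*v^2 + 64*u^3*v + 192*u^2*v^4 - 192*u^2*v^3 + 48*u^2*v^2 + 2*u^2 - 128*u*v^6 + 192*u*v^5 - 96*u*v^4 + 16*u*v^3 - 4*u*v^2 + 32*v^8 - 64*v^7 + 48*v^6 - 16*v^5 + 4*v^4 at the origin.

The Hessian of f at 0 is [[4, 0], [0, 0]] with rank 1, so corank 1. A Groebner basis of the Jacobian ideal J(f) in C{u,v} is {u^2, u*v, -u + v^2}; counting standard monomials gives mu = 3. Corank 1: A-series; mu = 3 gives A_3.

A_3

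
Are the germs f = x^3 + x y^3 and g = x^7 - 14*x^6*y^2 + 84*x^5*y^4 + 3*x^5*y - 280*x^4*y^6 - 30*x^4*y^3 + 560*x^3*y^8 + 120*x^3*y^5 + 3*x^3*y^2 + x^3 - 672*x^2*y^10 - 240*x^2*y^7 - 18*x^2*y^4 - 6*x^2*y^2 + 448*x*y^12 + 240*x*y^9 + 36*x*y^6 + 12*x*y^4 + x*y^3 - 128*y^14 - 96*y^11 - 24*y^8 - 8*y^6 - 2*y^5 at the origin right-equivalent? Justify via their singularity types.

Yes.

The Hessian of f at 0 has rank 0. Corank 2; j^3 = x^3 is a perfect cube, so E-series; the 4-jet and mu = 7 give E_7. The Hessian of g at 0 has rank 0. Corank 2; j^3 = x^3 is a perfect cube, so E-series; the 4-jet and mu = 7 give E_7. Both have type E_7, hence right-equivalent.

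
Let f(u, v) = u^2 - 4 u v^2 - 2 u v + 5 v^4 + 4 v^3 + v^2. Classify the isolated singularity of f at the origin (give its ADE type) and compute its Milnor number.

Type A_3, Milnor number mu = 3.

The Hessian of f at 0 has rank 1. Corank 1: A-series; mu = 3 gives A_3.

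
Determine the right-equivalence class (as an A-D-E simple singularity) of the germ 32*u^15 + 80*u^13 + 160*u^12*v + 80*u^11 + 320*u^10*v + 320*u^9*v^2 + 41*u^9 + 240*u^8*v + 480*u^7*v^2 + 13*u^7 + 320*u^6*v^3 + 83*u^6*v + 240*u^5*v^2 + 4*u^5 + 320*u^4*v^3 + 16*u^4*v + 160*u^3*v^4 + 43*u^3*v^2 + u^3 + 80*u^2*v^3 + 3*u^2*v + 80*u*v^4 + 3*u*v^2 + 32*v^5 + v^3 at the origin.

The Hessian of f at 0 has rank 0. Corank 2; j^3 = (u + v)^3 is a perfect cube, so E-series; the 5-jet and mu = 8 give E_8.

E_{8}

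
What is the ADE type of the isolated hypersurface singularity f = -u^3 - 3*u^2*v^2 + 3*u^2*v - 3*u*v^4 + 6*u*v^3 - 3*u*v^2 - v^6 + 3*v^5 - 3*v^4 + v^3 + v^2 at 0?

A_2

The Hessian of f at 0 is [[0, 0], [0, 2]] with rank 1, so corank 1. A Groebner basis of the Jacobian ideal J(f) in C{u,v} is {u^2, v}; counting standard monomials gives mu = 2. Corank 1: A-series; mu = 2 gives A_2.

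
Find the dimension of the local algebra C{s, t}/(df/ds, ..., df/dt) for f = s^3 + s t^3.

The Hessian of f at 0 has rank 0. Corank 2; j^3 = s^3 is a perfect cube, so E-series; the 4-jet and mu = 7 give E_7.

7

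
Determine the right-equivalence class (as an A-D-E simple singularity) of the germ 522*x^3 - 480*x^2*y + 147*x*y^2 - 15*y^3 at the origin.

The Hessian of f at 0 has rank 0. Corank 2; j^3 = 3*(3*x - y)*(58*x^2 - 34*x*y + 5*y^2) splits into three distinct lines over C (the quadratic factor has nonzero discriminant), so D_4.

D4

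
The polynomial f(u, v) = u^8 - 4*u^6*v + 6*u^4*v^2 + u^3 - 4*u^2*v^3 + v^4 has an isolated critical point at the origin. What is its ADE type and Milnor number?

The Hessian of f at 0 has rank 0. Corank 2; j^3 = u^3 is a perfect cube, so E-series; the 4-jet and mu = 6 give E_6.

Type E6, Milnor number mu = 6.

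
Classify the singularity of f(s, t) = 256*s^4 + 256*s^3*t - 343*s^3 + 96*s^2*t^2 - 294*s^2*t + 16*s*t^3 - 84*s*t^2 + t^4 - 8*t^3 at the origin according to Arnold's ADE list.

The Hessian of f at 0 is [[0, 0], [0, 0]] with rank 0, so corank 2. A Groebner basis of the Jacobian ideal J(f) in C{s,t} is {t^4, s*t^2 + 23*t^3/84, s^2 + 4*s*t/7 + 4*t^2/49}; counting standard monomials gives mu = 6. Corank 2; j^3 = -(7*s + 2*t)^3 is a perfect cube, so E-series; the 4-jet and mu = 6 give E_6.

E_6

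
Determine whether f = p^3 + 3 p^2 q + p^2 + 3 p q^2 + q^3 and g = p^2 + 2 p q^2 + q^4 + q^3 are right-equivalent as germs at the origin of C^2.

The Hessian of f at 0 has rank 1. Corank 1: A-series; mu = 2 gives A_2. The Hessian of g at 0 has rank 1. Corank 1: A-series; mu = 2 gives A_2. Both have type A_2, hence right-equivalent.

Yes.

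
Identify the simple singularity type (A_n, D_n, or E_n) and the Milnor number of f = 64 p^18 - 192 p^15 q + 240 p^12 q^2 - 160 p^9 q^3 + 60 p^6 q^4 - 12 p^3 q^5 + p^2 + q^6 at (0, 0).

Type A_{5}, Milnor number mu = 5.

The Hessian of f at 0 has rank 1. Corank 1: A-series; mu = 5 gives A_5.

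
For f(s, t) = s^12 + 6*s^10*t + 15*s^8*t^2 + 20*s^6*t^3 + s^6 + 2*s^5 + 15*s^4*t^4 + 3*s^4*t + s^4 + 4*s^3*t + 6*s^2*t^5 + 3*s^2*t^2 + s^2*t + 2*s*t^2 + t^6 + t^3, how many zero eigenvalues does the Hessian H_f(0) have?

2

The Hessian at 0 is [[0, 0], [0, 0]] of rank 0; hence corank 2.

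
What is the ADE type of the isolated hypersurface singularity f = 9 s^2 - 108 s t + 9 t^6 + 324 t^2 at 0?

The Hessian of f at 0 is [[18, -108], [-108, 648]] with rank 1, so corank 1. A Groebner basis of the Jacobian ideal J(f) in C{s,t} is {t^5, s - 6*t}; counting standard monomials gives mu = 5. Corank 1: A-series; mu = 5 gives A_5.

A5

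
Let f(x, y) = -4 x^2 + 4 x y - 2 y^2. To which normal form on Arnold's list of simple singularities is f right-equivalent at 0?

The Hessian of f at 0 is [[-8, 4], [4, -4]] with rank 2, so corank 0. A Groebner basis of the Jacobian ideal J(f) in C{x,y} is {x, y}; counting standard monomials gives mu = 1. Corank 0: nondegenerate Morse point, so A_1.

A_1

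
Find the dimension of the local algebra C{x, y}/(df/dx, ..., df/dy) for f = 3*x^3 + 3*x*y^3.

7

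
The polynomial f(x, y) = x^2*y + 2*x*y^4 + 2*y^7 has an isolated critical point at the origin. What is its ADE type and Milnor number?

Type D8, Milnor number mu = 8.

The Hessian of f at 0 has rank 0. Corank 2; j^3 = x^2*y has shape L^2 M (L != M), so D-series; mu = 8 gives D_8.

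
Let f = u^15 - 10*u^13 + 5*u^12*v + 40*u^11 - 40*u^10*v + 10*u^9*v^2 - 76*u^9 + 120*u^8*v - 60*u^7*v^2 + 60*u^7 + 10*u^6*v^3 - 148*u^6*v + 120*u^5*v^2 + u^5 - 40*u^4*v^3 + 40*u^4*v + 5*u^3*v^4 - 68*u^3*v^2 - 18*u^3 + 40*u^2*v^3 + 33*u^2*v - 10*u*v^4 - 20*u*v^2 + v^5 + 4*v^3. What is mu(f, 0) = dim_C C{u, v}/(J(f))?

6

The Hessian of f at 0 is [[0, 0], [0, 0]] with rank 0, so corank 2. A Groebner basis of the Jacobian ideal J(f) in C{u,v} is {-243*u*v/58 + v^4 + 81*v^2/29, u*v^2 - 2*v^3/3, u^2 - 227*u*v/174 + 37*v^2/87}; counting standard monomials gives mu = 6. Corank 2; j^3 = -(2*u - v)*(3*u - 2*v)^2 has shape L^2 M (L != M), so D-series; mu = 6 gives D_6.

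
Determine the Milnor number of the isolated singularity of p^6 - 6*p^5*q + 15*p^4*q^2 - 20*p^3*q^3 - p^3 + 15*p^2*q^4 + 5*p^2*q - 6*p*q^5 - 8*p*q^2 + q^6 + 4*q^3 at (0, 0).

7

The Hessian of f at 0 has rank 0. Corank 2; j^3 = -(p - 2*q)^2*(p - q) has shape L^2 M (L != M), so D-series; mu = 7 gives D_7.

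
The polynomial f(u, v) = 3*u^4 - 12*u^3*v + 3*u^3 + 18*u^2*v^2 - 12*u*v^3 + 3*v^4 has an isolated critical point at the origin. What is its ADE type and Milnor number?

Type E_6, Milnor number mu = 6.

The Hessian of f at 0 has rank 0. Corank 2; j^3 = 3*u^3 is a perfect cube, so E-series; the 4-jet and mu = 6 give E_6.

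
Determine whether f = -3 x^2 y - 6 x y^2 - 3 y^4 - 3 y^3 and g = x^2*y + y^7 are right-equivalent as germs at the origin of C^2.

The Hessian of f at 0 is [[0, 0], [0, 0]] with rank 0, so corank 2. A Groebner basis of the Jacobian ideal J(f) in C{x,y} is {x^3 - x^2/4 + y^2/4, x^2/4 + y^3 - y^2/4, x*y + y^2}; counting standard monomials gives mu = 5. Corank 2; j^3 = -3*y*(x + y)^2 has shape L^2 M (L != M), so D-series; mu = 5 gives D_5. The Hessian of g at 0 is [[0, 0], [0, 0]] with rank 0, so corank 2. A Groebner basis of the Jacobian ideal J(g) in C{x,y} is {x^2/7 + y^6, x^3, x*y}; counting standard monomials gives mu = 8. Corank 2; j^3 = x^2*y has shape L^2 M (L != M), so D-series; mu = 8 gives D_8. f is D_5 but g is D_8, hence not right-equivalent.

No.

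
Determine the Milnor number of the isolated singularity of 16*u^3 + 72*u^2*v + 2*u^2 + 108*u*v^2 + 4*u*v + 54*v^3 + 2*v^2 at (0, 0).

2

The Hessian of f at 0 has rank 1. Corank 1: A-series; mu = 2 gives A_2.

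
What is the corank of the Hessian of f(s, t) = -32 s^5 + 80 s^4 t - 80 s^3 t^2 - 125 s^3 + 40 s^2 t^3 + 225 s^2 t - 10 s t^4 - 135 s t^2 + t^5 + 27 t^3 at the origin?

2

The Hessian at 0 is [[0, 0], [0, 0]] of rank 0; hence corank 2.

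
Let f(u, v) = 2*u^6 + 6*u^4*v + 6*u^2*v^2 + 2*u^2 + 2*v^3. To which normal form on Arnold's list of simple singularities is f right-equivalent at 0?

A_2

The Hessian of f at 0 is [[4, 0], [0, 0]] with rank 1, so corank 1. A Groebner basis of the Jacobian ideal J(f) in C{u,v} is {v^2, u}; counting standard monomials gives mu = 2. Corank 1: A-series; mu = 2 gives A_2.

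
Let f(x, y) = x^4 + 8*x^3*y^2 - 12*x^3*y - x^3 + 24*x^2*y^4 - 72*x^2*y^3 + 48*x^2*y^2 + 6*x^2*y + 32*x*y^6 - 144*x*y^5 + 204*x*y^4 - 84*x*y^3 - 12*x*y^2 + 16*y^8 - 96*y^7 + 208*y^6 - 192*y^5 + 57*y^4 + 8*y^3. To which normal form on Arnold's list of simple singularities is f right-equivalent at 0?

The Hessian of f at 0 is [[0, 0], [0, 0]] with rank 0, so corank 2. A Groebner basis of the Jacobian ideal J(f) in C{x,y} is {x^3 + 9*x^2 - 36*x*y + 36*y^2, x^2*y + 4*x^2 - 16*x*y + 16*y^2, 7*x^2/4 + x*y^2 - 7*x*y + 7*y^2, 3*x^2/4 - 3*x*y + y^3 + 3*y^2}; counting standard monomials gives mu = 6. Corank 2; j^3 = -(x - 2*y)^3 is a perfect cube, so E-series; the 4-jet and mu = 6 give E_6.

E_6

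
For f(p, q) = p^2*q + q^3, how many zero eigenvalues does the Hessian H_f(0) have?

Hessian at 0 has rank 0.

2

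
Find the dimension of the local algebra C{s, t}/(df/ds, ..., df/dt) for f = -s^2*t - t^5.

The Hessian of f at 0 has rank 0. Corank 2; j^3 = -s^2*t has shape L^2 M (L != M), so D-series; mu = 6 gives D_6.

6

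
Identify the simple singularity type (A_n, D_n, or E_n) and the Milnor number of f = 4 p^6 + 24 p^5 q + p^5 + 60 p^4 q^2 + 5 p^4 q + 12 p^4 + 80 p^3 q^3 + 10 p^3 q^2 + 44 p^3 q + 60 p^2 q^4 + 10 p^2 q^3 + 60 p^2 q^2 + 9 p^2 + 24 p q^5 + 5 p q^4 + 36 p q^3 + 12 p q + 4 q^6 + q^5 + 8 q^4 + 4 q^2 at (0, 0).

The Hessian of f at 0 is [[18, 12], [12, 8]] with rank 1, so corank 1. A Groebner basis of the Jacobian ideal J(f) in C{p,q} is {81*p/2 + q^3 + 27*q, p^2 - 4*q^2/9, p*q + 2*q^2/3}; counting standard monomials gives mu = 4. Corank 1: A-series; mu = 4 gives A_4.

Type A4, Milnor number mu = 4.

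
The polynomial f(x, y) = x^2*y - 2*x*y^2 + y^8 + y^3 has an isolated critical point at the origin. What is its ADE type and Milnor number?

The Hessian of f at 0 is [[0, 0], [0, 0]] with rank 0, so corank 2. A Groebner basis of the Jacobian ideal J(f) in C{x,y} is {x^2/8 + y^7 - y^2/8, x^3 - y^3, x*y - y^2}; counting standard monomials gives mu = 9. Corank 2; j^3 = y*(x - y)^2 has shape L^2 M (L != M), so D-series; mu = 9 gives D_9.

Type D_9, Milnor number mu = 9.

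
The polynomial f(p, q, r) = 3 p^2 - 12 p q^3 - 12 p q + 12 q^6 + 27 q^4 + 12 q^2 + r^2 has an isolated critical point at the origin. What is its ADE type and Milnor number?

The Hessian of f at 0 is [[6, -12, 0], [-12, 24, 0], [0, 0, 2]] with rank 2, so corank 1. A Groebner basis of the Jacobian ideal J(f) in C{p,q,r} is {q^3, p - 2*q, r}; counting standard monomials gives mu = 3. Corank 1: A-series; mu = 3 gives A_3.

Type A_3, Milnor number mu = 3.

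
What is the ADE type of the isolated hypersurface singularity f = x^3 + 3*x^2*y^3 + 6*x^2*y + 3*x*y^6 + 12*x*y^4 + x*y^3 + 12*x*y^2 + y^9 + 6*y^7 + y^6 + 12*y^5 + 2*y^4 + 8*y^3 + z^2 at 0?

The Hessian of f at 0 is [[0, 0, 0], [0, 0, 0], [0, 0, 2]] with rank 1, so corank 2. A Groebner basis of the Jacobian ideal J(f) in C{x,y,z} is {x^3 + 6*x^2*y + 48*x^2 + 192*x*y + 192*y^2, -6*x^2 + x*y^2 - 24*x*y - 24*y^2, 3*x^2 + 12*x*y + y^3 + 12*y^2, z}; counting standard monomials gives mu = 7. Corank 2; j^3 = (x + 2*y)^3 is a perfect cube, so E-series; the 4-jet and mu = 7 give E_7.

E7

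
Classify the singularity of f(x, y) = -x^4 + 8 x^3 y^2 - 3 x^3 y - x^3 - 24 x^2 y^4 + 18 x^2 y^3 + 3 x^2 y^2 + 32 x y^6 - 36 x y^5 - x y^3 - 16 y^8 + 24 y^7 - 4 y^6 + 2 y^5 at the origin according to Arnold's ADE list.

E7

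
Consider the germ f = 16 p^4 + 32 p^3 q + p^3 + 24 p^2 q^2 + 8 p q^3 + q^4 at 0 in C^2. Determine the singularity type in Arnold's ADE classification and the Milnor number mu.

Type E6, Milnor number mu = 6.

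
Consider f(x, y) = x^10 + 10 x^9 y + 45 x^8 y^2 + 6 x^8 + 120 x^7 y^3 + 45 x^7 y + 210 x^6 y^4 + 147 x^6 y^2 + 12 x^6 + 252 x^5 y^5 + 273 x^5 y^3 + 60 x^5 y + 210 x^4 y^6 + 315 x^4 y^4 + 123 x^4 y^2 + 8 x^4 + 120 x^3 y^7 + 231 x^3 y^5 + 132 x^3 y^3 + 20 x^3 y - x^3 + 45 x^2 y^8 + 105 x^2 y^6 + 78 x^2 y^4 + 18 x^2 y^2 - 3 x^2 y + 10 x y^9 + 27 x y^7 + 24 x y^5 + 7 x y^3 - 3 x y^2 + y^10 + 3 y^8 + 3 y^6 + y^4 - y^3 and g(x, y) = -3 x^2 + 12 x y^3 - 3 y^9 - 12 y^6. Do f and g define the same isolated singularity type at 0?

No.

The Hessian of f at 0 is [[0, 0], [0, 0]] with rank 0, so corank 2. A Groebner basis of the Jacobian ideal J(f) in C{x,y} is {3*x^2/4 + 3*x*y/2 + y^4 + y^3/4 + 3*y^2/4, x^3 - 9*x^2/4 - 9*x*y/2 + y^3/4 - 9*y^2/4, x^2*y + 7*x^2/4 + 7*x*y/2 - 5*y^3/12 + 7*y^2/4, -x^2 + x*y^2 - 2*x*y + 2*y^3/3 - y^2}; counting standard monomials gives mu = 7. Corank 2; j^3 = -(x + y)^3 is a perfect cube, so E-series; the 4-jet and mu = 7 give E_7. The Hessian of g at 0 is [[-6, 0], [0, 0]] with rank 1, so corank 1. A Groebner basis of the Jacobian ideal J(g) in C{x,y} is {x^2*y^2, x^3, -x/2 + y^3}; counting standard monomials gives mu = 8. Corank 1: A-series; mu = 8 gives A_8. f is E_7 but g is A_8, hence not right-equivalent.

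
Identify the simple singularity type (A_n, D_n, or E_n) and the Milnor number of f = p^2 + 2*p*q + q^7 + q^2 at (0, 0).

Type A_6, Milnor number mu = 6.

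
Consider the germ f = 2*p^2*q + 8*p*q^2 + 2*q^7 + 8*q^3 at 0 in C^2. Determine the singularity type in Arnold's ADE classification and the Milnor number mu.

Type D_8, Milnor number mu = 8.

The Hessian of f at 0 has rank 0. Corank 2; j^3 = 2*q*(p + 2*q)^2 has shape L^2 M (L != M), so D-series; mu = 8 gives D_8.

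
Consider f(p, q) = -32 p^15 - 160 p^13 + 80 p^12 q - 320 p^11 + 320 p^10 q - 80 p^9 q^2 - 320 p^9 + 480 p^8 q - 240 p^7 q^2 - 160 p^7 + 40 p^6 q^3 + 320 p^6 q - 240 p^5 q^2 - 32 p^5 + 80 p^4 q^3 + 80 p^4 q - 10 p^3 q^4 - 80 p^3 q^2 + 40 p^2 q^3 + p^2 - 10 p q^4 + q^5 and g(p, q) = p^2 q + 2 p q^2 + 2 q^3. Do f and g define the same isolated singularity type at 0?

No.

The Hessian of f at 0 is [[2, 0], [0, 0]] with rank 1, so corank 1. A Groebner basis of the Jacobian ideal J(f) in C{p,q} is {q^4, p}; counting standard monomials gives mu = 4. Corank 1: A-series; mu = 4 gives A_4. The Hessian of g at 0 is [[0, 0], [0, 0]] with rank 0, so corank 2. A Groebner basis of the Jacobian ideal J(g) in C{p,q} is {q^3, p^2 + 2*q^2, p*q + q^2}; counting standard monomials gives mu = 4. Corank 2; j^3 = q*(p^2 + 2*p*q + 2*q^2) splits into three distinct lines over C (the quadratic factor has nonzero discriminant), so D_4. f is A_4 but g is D_4, hence not right-equivalent.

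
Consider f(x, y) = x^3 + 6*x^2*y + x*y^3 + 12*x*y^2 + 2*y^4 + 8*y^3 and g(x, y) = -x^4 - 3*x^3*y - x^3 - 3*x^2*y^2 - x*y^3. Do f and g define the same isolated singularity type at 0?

Yes.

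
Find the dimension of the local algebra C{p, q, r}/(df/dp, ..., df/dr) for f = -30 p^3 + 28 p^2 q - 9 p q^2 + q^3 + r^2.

The Hessian of f at 0 is [[0, 0, 0], [0, 0, 0], [0, 0, 2]] with rank 1, so corank 2. A Groebner basis of the Jacobian ideal J(f) in C{p,q,r} is {q^3, p^2 - 3*q^2/26, p*q - 9*q^2/26, r}; counting standard monomials gives mu = 4. Corank 2; j^3 = -(3*p - q)*(10*p^2 - 6*p*q + q^2) splits into three distinct lines over C (the quadratic factor has nonzero discriminant), so D_4.

4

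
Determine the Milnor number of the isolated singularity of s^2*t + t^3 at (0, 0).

The Hessian of f at 0 has rank 0. Corank 2; j^3 = t*(s^2 + t^2) splits into three distinct lines over C (the quadratic factor has nonzero discriminant), so D_4.

4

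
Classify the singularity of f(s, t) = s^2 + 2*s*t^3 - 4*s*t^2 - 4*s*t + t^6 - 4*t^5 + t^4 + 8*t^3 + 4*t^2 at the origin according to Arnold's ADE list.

A3

The Hessian of f at 0 is [[2, -4], [-4, 8]] with rank 1, so corank 1. A Groebner basis of the Jacobian ideal J(f) in C{s,t} is {s^2 - 2*s + 4*t, s*t - s + 2*t, -s/2 + t^2 + t}; counting standard monomials gives mu = 3. Corank 1: A-series; mu = 3 gives A_3.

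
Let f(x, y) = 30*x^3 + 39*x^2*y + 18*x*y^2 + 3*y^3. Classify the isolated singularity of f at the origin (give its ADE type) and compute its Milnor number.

Type D4, Milnor number mu = 4.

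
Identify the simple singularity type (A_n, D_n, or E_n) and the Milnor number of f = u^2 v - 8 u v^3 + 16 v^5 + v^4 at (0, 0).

Type D_5, Milnor number mu = 5.

The Hessian of f at 0 has rank 0. Corank 2; j^3 = u^2*v has shape L^2 M (L != M), so D-series; mu = 5 gives D_5.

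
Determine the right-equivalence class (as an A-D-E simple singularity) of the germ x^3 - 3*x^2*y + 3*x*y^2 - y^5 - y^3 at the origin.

E_{8}

The Hessian of f at 0 is [[0, 0], [0, 0]] with rank 0, so corank 2. A Groebner basis of the Jacobian ideal J(f) in C{x,y} is {y^4, x^2 - 2*x*y + y^2}; counting standard monomials gives mu = 8. Corank 2; j^3 = (x - y)^3 is a perfect cube, so E-series; the 5-jet and mu = 8 give E_8.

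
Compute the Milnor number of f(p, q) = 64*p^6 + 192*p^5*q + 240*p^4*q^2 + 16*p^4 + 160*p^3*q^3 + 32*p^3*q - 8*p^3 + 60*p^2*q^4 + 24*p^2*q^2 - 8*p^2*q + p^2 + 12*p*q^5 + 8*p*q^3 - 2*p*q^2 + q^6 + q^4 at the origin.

5

The Hessian of f at 0 is [[2, 0], [0, 0]] with rank 1, so corank 1. A Groebner basis of the Jacobian ideal J(f) in C{p,q} is {p*q^2 + p*q - p/4 + q^2/4, -5*p*q + p + q^3 - q^2, p^2 + p*q - p/4 + q^2/4}; counting standard monomials gives mu = 5. Corank 1: A-series; mu = 5 gives A_5.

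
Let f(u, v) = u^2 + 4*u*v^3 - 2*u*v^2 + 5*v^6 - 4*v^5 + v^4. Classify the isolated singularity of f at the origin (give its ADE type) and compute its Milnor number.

The Hessian of f at 0 has rank 1. Corank 1: A-series; mu = 5 gives A_5.

Type A_{5}, Milnor number mu = 5.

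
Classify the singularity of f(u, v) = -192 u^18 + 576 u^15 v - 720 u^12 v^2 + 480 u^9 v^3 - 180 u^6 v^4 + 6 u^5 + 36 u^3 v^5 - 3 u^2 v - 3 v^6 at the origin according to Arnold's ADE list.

The Hessian of f at 0 is [[0, 0], [0, 0]] with rank 0, so corank 2. A Groebner basis of the Jacobian ideal J(f) in C{u,v} is {u^2/6 + v^5, u^3, u*v}; counting standard monomials gives mu = 7. Corank 2; j^3 = -3*u^2*v has shape L^2 M (L != M), so D-series; mu = 7 gives D_7.

D_{7}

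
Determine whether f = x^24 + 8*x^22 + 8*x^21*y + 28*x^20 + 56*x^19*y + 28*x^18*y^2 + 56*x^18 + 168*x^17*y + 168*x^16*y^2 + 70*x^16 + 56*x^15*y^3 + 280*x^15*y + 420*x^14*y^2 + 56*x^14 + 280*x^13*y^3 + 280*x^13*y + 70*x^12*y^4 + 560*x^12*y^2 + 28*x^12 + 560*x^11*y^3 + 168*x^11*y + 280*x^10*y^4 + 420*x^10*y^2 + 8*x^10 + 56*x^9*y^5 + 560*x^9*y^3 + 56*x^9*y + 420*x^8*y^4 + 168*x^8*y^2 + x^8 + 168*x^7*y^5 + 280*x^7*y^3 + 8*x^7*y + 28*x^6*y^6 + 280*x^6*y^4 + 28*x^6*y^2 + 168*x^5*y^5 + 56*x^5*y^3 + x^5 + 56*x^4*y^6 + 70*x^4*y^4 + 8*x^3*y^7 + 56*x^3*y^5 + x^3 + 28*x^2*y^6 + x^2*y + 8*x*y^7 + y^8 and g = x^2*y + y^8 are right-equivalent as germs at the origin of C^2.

The Hessian of f at 0 has rank 0. Corank 2; j^3 = x^2*(x + y) has shape L^2 M (L != M), so D-series; mu = 9 gives D_9. The Hessian of g at 0 has rank 0. Corank 2; j^3 = x^2*y has shape L^2 M (L != M), so D-series; mu = 9 gives D_9. Both have type D_9, hence right-equivalent.

Yes.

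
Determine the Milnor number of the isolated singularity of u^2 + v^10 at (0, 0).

The Hessian of f at 0 has rank 1. Corank 1: A-series; mu = 9 gives A_9.

9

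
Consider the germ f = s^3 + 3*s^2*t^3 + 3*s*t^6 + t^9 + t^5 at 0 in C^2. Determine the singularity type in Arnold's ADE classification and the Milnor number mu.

The Hessian of f at 0 has rank 0. Corank 2; j^3 = s^3 is a perfect cube, so E-series; the 5-jet and mu = 8 give E_8.

Type E_8, Milnor number mu = 8.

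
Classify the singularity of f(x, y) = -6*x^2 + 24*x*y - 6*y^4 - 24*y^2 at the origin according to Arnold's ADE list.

The Hessian of f at 0 is [[-12, 24], [24, -48]] with rank 1, so corank 1. A Groebner basis of the Jacobian ideal J(f) in C{x,y} is {y^3, x - 2*y}; counting standard monomials gives mu = 3. Corank 1: A-series; mu = 3 gives A_3.

A_{3}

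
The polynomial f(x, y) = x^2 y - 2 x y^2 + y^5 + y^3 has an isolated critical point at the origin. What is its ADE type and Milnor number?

The Hessian of f at 0 has rank 0. Corank 2; j^3 = y*(x - y)^2 has shape L^2 M (L != M), so D-series; mu = 6 gives D_6.

Type D_{6}, Milnor number mu = 6.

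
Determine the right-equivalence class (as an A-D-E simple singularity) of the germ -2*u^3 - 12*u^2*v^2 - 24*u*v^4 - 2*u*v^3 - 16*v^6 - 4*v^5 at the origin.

E_{7}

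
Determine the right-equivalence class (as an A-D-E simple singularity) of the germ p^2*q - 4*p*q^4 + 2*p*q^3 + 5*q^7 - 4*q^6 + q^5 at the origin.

D_8

The Hessian of f at 0 has rank 0. Corank 2; j^3 = p^2*q has shape L^2 M (L != M), so D-series; mu = 8 gives D_8.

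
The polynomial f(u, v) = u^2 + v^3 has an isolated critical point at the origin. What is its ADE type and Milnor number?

Type A2, Milnor number mu = 2.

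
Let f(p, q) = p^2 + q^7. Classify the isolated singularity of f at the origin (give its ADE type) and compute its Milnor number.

The Hessian of f at 0 is [[2, 0], [0, 0]] with rank 1, so corank 1. A Groebner basis of the Jacobian ideal J(f) in C{p,q} is {q^6, p}; counting standard monomials gives mu = 6. Corank 1: A-series; mu = 6 gives A_6.

Type A6, Milnor number mu = 6.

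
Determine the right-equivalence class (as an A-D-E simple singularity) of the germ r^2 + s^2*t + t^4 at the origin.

D_5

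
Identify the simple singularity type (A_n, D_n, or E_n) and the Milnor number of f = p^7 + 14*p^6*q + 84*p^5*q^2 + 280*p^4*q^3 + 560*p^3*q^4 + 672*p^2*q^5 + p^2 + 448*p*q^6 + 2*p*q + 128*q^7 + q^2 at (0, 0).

Type A_{6}, Milnor number mu = 6.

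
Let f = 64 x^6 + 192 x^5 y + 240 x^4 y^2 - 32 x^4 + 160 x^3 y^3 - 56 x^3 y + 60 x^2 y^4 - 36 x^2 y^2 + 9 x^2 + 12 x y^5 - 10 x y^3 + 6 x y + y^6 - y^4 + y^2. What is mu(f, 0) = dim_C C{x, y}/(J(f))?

3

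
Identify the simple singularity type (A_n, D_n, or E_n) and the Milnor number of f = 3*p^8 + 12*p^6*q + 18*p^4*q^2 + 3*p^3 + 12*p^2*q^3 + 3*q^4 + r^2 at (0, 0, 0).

Type E6, Milnor number mu = 6.

The Hessian of f at 0 is [[0, 0, 0], [0, 0, 0], [0, 0, 2]] with rank 1, so corank 2. A Groebner basis of the Jacobian ideal J(f) in C{p,q,r} is {q^3, p^2, r}; counting standard monomials gives mu = 6. Corank 2; j^3 = 3*p^3 is a perfect cube, so E-series; the 4-jet and mu = 6 give E_6.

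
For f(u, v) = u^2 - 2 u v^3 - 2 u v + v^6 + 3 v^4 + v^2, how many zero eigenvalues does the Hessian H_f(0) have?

Hessian at 0 has rank 1.

1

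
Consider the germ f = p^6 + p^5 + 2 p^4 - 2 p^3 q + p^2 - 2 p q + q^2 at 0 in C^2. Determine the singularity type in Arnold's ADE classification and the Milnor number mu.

Type A4, Milnor number mu = 4.

The Hessian of f at 0 has rank 1. Corank 1: A-series; mu = 4 gives A_4.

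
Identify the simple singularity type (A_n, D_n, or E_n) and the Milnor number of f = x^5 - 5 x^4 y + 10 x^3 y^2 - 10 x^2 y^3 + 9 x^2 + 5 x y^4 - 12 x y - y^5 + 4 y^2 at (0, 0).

Type A_4, Milnor number mu = 4.

The Hessian of f at 0 is [[18, -12], [-12, 8]] with rank 1, so corank 1. A Groebner basis of the Jacobian ideal J(f) in C{x,y} is {y^4, x - 2*y/3}; counting standard monomials gives mu = 4. Corank 1: A-series; mu = 4 gives A_4.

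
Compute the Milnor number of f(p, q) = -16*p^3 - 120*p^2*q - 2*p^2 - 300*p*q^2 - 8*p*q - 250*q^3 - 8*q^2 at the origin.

2

The Hessian of f at 0 has rank 1. Corank 1: A-series; mu = 2 gives A_2.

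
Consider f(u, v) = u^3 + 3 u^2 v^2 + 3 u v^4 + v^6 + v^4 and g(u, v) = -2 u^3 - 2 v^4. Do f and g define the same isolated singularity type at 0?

Yes.

The Hessian of f at 0 is [[0, 0], [0, 0]] with rank 0, so corank 2. A Groebner basis of the Jacobian ideal J(f) in C{u,v} is {u^3, u^2*v, u^2/2 + u*v^2, v^3}; counting standard monomials gives mu = 6. Corank 2; j^3 = u^3 is a perfect cube, so E-series; the 4-jet and mu = 6 give E_6. The Hessian of g at 0 is [[0, 0], [0, 0]] with rank 0, so corank 2. A Groebner basis of the Jacobian ideal J(g) in C{u,v} is {v^3, u^2}; counting standard monomials gives mu = 6. Corank 2; j^3 = -2*u^3 is a perfect cube, so E-series; the 4-jet and mu = 6 give E_6. Both have type E_6, hence right-equivalent.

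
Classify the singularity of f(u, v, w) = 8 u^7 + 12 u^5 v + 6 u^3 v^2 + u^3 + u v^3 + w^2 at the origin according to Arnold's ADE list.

E_{7}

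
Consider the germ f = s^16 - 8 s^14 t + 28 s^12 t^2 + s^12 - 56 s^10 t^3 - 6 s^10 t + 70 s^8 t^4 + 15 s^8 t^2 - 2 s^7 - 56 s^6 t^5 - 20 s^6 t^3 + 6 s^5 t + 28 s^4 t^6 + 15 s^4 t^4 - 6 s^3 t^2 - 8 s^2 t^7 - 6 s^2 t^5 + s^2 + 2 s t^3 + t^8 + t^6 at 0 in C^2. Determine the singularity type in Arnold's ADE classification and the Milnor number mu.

Type A_{7}, Milnor number mu = 7.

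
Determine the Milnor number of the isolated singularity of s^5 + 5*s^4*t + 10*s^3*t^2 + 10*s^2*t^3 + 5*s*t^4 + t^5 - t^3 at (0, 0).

8

The Hessian of f at 0 is [[0, 0], [0, 0]] with rank 0, so corank 2. A Groebner basis of the Jacobian ideal J(f) in C{s,t} is {s^4 + 4*s^3*t, t^2}; counting standard monomials gives mu = 8. Corank 2; j^3 = -t^3 is a perfect cube, so E-series; the 5-jet and mu = 8 give E_8.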